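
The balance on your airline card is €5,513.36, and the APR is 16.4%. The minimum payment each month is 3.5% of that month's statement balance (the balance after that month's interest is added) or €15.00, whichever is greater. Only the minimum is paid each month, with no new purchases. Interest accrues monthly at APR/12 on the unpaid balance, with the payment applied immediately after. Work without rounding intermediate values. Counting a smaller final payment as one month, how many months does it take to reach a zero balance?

153 months

Monthly rate r = 16.4%/12 = 1.36667% = 0.0136667.
While 3.5% of the post-interest balance exceeds €15.00, each month B ← (B·(1+r))·(1 − 0.035), i.e. B shrinks by the factor (1+r)·0.965 = 0.97819.
This holds for months 1–117. Entering month 118 the balance is €417.68; 3.5% of the post-interest balance is now below €15.00, so the flat €15.00 minimum applies from here.
From month 118 a fixed €15.00 at rate r clears €417.68 in 36 more payments. Total: 117 + 36 = 153 months.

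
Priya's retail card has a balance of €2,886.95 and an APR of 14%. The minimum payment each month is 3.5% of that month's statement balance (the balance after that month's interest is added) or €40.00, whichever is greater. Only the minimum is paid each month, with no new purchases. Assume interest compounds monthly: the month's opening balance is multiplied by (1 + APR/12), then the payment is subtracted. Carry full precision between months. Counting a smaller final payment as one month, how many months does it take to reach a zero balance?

Monthly rate r = 14%/12 = 1.16667% = 0.0116667.
While 3.5% of the post-interest balance exceeds €40.00, each month B ← (B·(1+r))·(1 − 0.035), i.e. B shrinks by the factor (1+r)·0.965 = 0.97626.
This holds for months 1–40. Entering month 41 the balance is €1,104.15; 3.5% of the post-interest balance is now below €40.00, so the flat €40.00 minimum applies from here.
From month 41 a fixed €40.00 at rate r clears €1,104.15 in 34 more payments. Total: 40 + 34 = 74 months.

74 months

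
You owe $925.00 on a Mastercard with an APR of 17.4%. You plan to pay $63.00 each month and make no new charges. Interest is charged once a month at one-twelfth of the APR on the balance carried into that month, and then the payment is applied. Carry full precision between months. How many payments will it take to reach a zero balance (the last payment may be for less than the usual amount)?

Monthly rate r = 17.4%/12 = 1.45% = 0.0145.
Recurrence: B ← B·(1+r) − $63.00.
Month 1: interest $13.41; balance after payment $875.41.
Month 2: interest $12.69; balance after payment $825.11.
Closed form: n = −ln(1 − rB₀/P)/ln(1+r) = −ln(0.7871)/ln(1.0145) ≈ 16.629, so the balance reaches zero during payment 17.

17 months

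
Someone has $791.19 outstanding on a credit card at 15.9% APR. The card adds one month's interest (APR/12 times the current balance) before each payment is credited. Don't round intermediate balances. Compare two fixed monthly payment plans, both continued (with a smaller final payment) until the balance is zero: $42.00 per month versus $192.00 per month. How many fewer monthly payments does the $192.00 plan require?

17 fewer payments

Monthly rate r = 15.9%/12 = 1.325% = 0.01325.
At $42.00/mo: n = ⌈−ln(1 − rB₀/P)/ln(1+r)⌉ = 22 payments (last $34.27); total interest = total paid − $791.19 = $125.08.
At $192.00/mo: 5 payments (last $51.23); total interest $28.04.
Payments saved = 22 − 5 = 17.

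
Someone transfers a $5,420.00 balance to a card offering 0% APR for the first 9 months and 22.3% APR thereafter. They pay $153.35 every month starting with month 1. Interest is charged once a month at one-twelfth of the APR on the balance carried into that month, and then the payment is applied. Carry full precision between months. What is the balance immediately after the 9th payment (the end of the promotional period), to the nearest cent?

Promo months 1–9 at r₀ = 0%/12 = 0; months 10+ at r₁ = 22.3%/12 = 0.0185833.
After month 9 (no interest yet): B = $5,420.00 − 9·$153.35 = $4,039.85.

$4,039.85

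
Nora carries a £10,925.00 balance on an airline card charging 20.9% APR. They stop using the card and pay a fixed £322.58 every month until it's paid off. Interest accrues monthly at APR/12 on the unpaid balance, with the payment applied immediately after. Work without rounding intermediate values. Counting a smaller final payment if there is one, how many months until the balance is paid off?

Monthly rate r = 20.9%/12 = 1.74167% = 0.0174167.
Recurrence: B ← B·(1+r) − £322.58.
Month 1: interest £190.28; balance after payment £10,792.70.
Month 2: interest £187.97; balance after payment £10,658.09.
Closed form: n = −ln(1 − rB₀/P)/ln(1+r) = −ln(0.41014)/ln(1.01742) ≈ 51.617, so the balance reaches zero during payment 52.

52 months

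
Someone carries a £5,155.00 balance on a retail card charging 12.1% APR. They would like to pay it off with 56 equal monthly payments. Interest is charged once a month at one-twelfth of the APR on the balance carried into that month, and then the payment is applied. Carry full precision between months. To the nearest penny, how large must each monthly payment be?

Monthly rate r = 12.1%/12 = 1.00833% = 0.0100833.
Level-payment amortization: P = B₀·r / (1 − (1+r)^(−n)) = 5155.00·0.0100833 / (1 − 1.01008^(−56)).
Denominator 1 − (1+r)^(−56) = 0.42984031.
P = 51.9796 / 0.42984031 ≈ 120.93.

£120.93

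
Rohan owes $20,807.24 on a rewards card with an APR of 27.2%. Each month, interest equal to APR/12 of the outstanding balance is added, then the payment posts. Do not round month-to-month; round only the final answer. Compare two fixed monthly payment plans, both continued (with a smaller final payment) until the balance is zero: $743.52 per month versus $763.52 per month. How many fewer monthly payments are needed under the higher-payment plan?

2 fewer payments

Monthly rate r = 27.2%/12 = 2.26667% = 0.0226667.
At $743.52/mo: n = ⌈−ln(1 − rB₀/P)/ln(1+r)⌉ = 45 payments (last $657.77); total interest = total paid − $20,807.24 = $12,565.41.
At $763.52/mo: 43 payments (last $688.67); total interest $11,949.27.
Payments saved = 45 − 43 = 2.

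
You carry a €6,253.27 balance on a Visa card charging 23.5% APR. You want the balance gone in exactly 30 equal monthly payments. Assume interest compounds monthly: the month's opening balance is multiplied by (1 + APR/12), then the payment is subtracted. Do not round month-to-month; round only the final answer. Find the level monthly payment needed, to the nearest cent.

Monthly rate r = 23.5%/12 = 1.95833% = 0.0195833.
Level-payment amortization: P = B₀·r / (1 − (1+r)^(−n)) = 6253.27·0.0195833 / (1 − 1.01958^(−30)).
Denominator 1 − (1+r)^(−30) = 0.441120512.
P = 122.46 / 0.441120512 ≈ 277.61.

€277.61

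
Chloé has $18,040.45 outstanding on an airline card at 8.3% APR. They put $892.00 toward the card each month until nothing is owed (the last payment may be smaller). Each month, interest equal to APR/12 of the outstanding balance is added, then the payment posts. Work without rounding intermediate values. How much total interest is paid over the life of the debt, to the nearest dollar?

$1,461

Monthly rate r = 8.3%/12 = 0.691667% = 0.00691667.
Payoff takes n = ⌈−ln(1 − rB₀/P)/ln(1+r)⌉ = ⌈21.862⌉ = 22 payments; the last is $769.35.
Total paid = 21·$892.00 + $769.35 = $19,501.35.
Total interest = total paid − principal = $19,501.35 − $18,040.45 = $1,460.90.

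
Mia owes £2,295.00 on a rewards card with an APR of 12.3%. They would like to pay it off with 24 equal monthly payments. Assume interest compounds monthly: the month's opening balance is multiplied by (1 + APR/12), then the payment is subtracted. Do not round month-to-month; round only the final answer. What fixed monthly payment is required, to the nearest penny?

Monthly rate r = 12.3%/12 = 1.025% = 0.01025.
Level-payment amortization: P = B₀·r / (1 − (1+r)^(−n)) = 2295.00·0.01025 / (1 − 1.01025^(−24)).
Denominator 1 − (1+r)^(−24) = 0.217098038.
P = 23.5237 / 0.217098038 ≈ 108.36.

£108.36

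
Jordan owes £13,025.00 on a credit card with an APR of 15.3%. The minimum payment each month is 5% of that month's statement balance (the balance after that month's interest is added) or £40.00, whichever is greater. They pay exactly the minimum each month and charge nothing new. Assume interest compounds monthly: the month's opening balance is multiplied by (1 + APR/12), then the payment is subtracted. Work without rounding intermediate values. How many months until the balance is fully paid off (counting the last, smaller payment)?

Monthly rate r = 15.3%/12 = 1.275% = 0.01275.
While 5% of the post-interest balance exceeds £40.00, each month B ← (B·(1+r))·(1 − 0.05), i.e. B shrinks by the factor (1+r)·0.95 = 0.96211.
This holds for months 1–73. Entering month 74 the balance is £776.72; 5% of the post-interest balance is now below £40.00, so the flat £40.00 minimum applies from here.
From month 74 a fixed £40.00 at rate r clears £776.72 in 23 more payments. Total: 73 + 23 = 96 months.

96 months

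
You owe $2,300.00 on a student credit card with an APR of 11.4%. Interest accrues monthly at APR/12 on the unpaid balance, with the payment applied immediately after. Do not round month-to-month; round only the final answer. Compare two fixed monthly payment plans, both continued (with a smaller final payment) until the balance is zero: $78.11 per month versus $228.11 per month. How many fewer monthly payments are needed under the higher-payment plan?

24 fewer payments

Monthly rate r = 11.4%/12 = 0.95% = 0.0095.
At $78.11/mo: n = ⌈−ln(1 − rB₀/P)/ln(1+r)⌉ = 35 payments (last $55.09); total interest = total paid − $2,300.00 = $410.83.
At $228.11/mo: 11 payments (last $148.35); total interest $129.45.
Payments saved = 35 − 11 = 24.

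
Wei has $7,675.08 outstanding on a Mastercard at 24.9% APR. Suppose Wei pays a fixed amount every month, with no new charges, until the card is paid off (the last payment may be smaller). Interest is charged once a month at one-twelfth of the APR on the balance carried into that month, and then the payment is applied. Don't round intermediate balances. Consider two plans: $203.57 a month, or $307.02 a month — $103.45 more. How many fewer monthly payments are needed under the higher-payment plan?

Monthly rate r = 24.9%/12 = 2.075% = 0.02075.
At $203.57/mo: n = ⌈−ln(1 − rB₀/P)/ln(1+r)⌉ = 75 payments (last $49.61); total interest = total paid − $7,675.08 = $7,438.71.
At $307.02/mo: 36 payments (last $187.49); total interest $3,258.11.
Payments saved = 75 − 36 = 39.

39 fewer payments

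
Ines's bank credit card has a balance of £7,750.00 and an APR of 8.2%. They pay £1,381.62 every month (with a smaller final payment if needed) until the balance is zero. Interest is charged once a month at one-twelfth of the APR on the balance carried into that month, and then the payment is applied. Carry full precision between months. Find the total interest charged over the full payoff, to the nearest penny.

Monthly rate r = 8.2%/12 = 0.683333% = 0.00683333.
Payoff takes n = ⌈−ln(1 − rB₀/P)/ln(1+r)⌉ = ⌈5.739⌉ = 6 payments; the last is £1,022.21.
Total paid = 5·£1,381.62 + £1,022.21 = £7,930.31.
Total interest = total paid − principal = £7,930.31 − £7,750.00 = £180.31.

£180.31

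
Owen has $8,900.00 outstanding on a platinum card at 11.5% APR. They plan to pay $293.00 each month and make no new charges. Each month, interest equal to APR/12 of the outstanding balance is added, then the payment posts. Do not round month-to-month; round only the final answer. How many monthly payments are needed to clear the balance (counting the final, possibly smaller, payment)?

37 months

Monthly rate r = 11.5%/12 = 0.958333% = 0.00958333.
Recurrence: B ← B·(1+r) − $293.00.
Month 1: interest $85.29; balance after payment $8,692.29.
Month 2: interest $83.30; balance after payment $8,482.59.
Closed form: n = −ln(1 − rB₀/P)/ln(1+r) = −ln(0.7089)/ln(1.00958) ≈ 36.071, so the balance reaches zero during payment 37.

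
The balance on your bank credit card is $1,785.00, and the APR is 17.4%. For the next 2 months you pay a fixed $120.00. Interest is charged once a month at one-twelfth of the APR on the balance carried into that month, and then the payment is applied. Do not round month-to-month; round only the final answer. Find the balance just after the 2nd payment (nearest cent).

$1,595.40

Monthly rate r = 17.4%/12 = 1.45% = 0.0145.
Each month: B ← B·(1+r) − $120.00.
Month 1: interest $25.88; balance after payment $1,690.88.
Month 2: interest $24.52; balance after payment $1,595.40.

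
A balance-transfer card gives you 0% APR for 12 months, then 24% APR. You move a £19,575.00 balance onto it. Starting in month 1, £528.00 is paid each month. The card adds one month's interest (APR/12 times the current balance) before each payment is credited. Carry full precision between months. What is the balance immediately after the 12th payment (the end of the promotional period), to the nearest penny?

Promo months 1–12 at r₀ = 0%/12 = 0; months 13+ at r₁ = 24%/12 = 0.02.
After month 12 (no interest yet): B = £19,575.00 − 12·£528.00 = £13,239.00.

£13,239.00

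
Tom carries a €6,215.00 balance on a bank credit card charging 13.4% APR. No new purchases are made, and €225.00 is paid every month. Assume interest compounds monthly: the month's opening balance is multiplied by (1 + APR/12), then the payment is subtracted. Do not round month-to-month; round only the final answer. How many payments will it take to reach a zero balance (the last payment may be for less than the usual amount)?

Monthly rate r = 13.4%/12 = 1.11667% = 0.0111667.
Recurrence: B ← B·(1+r) − €225.00.
Month 1: interest €69.40; balance after payment €6,059.40.
Month 2: interest €67.66; balance after payment €5,902.06.
Closed form: n = −ln(1 − rB₀/P)/ln(1+r) = −ln(0.69155)/ln(1.01117) ≈ 33.212, so the balance reaches zero during payment 34.

34 payments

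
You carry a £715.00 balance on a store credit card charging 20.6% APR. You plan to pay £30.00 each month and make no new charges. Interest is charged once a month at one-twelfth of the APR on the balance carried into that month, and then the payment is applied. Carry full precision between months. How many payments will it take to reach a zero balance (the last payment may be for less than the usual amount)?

Monthly rate r = 20.6%/12 = 1.71667% = 0.0171667.
Recurrence: B ← B·(1+r) − £30.00.
Month 1: interest £12.27; balance after payment £697.27.
Month 2: interest £11.97; balance after payment £679.24.
Closed form: n = −ln(1 − rB₀/P)/ln(1+r) = −ln(0.59086)/ln(1.01717) ≈ 30.913, so the balance reaches zero during payment 31.

31 months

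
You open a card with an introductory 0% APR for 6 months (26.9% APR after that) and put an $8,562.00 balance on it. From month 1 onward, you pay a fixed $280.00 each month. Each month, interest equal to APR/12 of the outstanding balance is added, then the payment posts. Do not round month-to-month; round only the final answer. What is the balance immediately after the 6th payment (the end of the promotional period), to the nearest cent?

Promo months 1–6 at r₀ = 0%/12 = 0; months 7+ at r₁ = 26.9%/12 = 0.0224167.
After month 6 (no interest yet): B = $8,562.00 − 6·$280.00 = $6,882.00.

$6,882.00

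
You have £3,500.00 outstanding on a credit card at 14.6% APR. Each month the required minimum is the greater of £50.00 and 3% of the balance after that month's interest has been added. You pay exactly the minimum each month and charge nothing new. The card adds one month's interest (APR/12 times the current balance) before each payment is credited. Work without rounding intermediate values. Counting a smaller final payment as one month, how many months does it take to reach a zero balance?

84 months

Monthly rate r = 14.6%/12 = 1.21667% = 0.0121667.
While 3% of the post-interest balance exceeds £50.00, each month B ← (B·(1+r))·(1 − 0.03), i.e. B shrinks by the factor (1+r)·0.97 = 0.9818.
This holds for months 1–42. Entering month 43 the balance is £1,618.33; 3% of the post-interest balance is now below £50.00, so the flat £50.00 minimum applies from here.
From month 43 a fixed £50.00 at rate r clears £1,618.33 in 42 more payments. Total: 42 + 42 = 84 months.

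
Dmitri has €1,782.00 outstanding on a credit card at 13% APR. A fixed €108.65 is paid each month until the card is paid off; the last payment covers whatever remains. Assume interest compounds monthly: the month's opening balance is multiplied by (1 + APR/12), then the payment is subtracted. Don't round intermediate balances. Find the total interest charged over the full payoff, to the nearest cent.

€190.67

Monthly rate r = 13%/12 = 1.08333% = 0.0108333.
Payoff takes n = ⌈−ln(1 − rB₀/P)/ln(1+r)⌉ = ⌈18.155⌉ = 19 payments; the last is €16.97.
Total paid = 18·€108.65 + €16.97 = €1,972.67.
Total interest = total paid − principal = €1,972.67 − €1,782.00 = €190.67.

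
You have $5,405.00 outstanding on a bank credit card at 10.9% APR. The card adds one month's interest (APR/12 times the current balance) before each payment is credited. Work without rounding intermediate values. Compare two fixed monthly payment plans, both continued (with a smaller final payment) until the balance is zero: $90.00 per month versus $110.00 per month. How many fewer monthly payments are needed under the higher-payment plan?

22 fewer payments

Monthly rate r = 10.9%/12 = 0.908333% = 0.00908333.
At $90.00/mo: n = ⌈−ln(1 − rB₀/P)/ln(1+r)⌉ = 88 payments (last $18.83); total interest = total paid − $5,405.00 = $2,443.83.
At $110.00/mo: 66 payments (last $41.73); total interest $1,786.73.
Payments saved = 88 − 66 = 22.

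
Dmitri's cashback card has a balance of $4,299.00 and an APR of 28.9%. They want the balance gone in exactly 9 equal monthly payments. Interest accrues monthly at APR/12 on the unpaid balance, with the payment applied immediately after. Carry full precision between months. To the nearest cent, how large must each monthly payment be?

$537.01

Monthly rate r = 28.9%/12 = 2.40833% = 0.0240833.
Level-payment amortization: P = B₀·r / (1 − (1+r)^(−n)) = 4299.00·0.0240833 / (1 − 1.02408^(−9)).
Denominator 1 − (1+r)^(−9) = 0.192797838.
P = 103.534 / 0.192797838 ≈ 537.01.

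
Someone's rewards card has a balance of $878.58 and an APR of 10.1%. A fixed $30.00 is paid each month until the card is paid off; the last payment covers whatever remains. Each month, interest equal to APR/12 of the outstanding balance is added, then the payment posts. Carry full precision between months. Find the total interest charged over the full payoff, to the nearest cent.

$134.44

Monthly rate r = 10.1%/12 = 0.841667% = 0.00841667.
Payoff takes n = ⌈−ln(1 − rB₀/P)/ln(1+r)⌉ = ⌈33.767⌉ = 34 payments; the last is $23.02.
Total paid = 33·$30.00 + $23.02 = $1,013.02.
Total interest = total paid − principal = $1,013.02 − $878.58 = $134.44.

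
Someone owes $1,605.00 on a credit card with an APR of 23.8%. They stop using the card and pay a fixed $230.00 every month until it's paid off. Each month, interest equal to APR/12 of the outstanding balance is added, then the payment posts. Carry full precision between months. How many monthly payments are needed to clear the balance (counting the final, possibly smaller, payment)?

8 payments

Monthly rate r = 23.8%/12 = 1.98333% = 0.0198333.
Recurrence: B ← B·(1+r) − $230.00.
Month 1: interest $31.83; balance after payment $1,406.83.
Month 2: interest $27.90; balance after payment $1,204.73.
Closed form: n = −ln(1 − rB₀/P)/ln(1+r) = −ln(0.8616)/ln(1.01983) ≈ 7.585, so the balance reaches zero during payment 8.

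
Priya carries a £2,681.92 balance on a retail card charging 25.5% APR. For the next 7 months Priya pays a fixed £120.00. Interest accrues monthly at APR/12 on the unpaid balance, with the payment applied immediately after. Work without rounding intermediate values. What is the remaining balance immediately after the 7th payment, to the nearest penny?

£2,211.72

Monthly rate r = 25.5%/12 = 2.125% = 0.02125.
Each month: B ← B·(1+r) − £120.00.
Month 1: interest £56.99; balance after payment £2,618.91.
Month 2: interest £55.65; balance after payment £2,554.56.
Month 3: interest £54.28; balance after payment £2,488.85.
Month 4: interest £52.89; balance after payment £2,421.74.
Month 5: interest £51.46; balance after payment £2,353.20.
Month 6: interest £50.01; balance after payment £2,283.20.
Month 7: interest £48.52; balance after payment £2,211.72.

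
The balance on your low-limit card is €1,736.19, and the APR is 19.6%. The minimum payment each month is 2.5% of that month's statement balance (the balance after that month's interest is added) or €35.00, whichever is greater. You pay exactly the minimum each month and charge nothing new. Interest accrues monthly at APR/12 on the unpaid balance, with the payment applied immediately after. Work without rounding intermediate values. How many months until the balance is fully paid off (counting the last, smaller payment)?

89 months

Monthly rate r = 19.6%/12 = 1.63333% = 0.0163333.
While 2.5% of the post-interest balance exceeds €35.00, each month B ← (B·(1+r))·(1 − 0.025), i.e. B shrinks by the factor (1+r)·0.975 = 0.99092.
This holds for months 1–26. Entering month 27 the balance is €1,369.80; 2.5% of the post-interest balance is now below €35.00, so the flat €35.00 minimum applies from here.
From month 27 a fixed €35.00 at rate r clears €1,369.80 in 63 more payments. Total: 26 + 63 = 89 months.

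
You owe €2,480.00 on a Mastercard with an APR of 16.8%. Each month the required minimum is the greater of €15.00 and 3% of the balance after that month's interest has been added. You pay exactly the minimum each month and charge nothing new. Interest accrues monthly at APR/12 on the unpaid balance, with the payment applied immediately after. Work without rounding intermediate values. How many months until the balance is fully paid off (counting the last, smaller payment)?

Monthly rate r = 16.8%/12 = 1.4% = 0.014.
While 3% of the post-interest balance exceeds €15.00, each month B ← (B·(1+r))·(1 − 0.03), i.e. B shrinks by the factor (1+r)·0.97 = 0.98358.
This holds for months 1–98. Entering month 99 the balance is €489.55; 3% of the post-interest balance is now below €15.00, so the flat €15.00 minimum applies from here.
From month 99 a fixed €15.00 at rate r clears €489.55 in 44 more payments. Total: 98 + 44 = 142 months.

142 months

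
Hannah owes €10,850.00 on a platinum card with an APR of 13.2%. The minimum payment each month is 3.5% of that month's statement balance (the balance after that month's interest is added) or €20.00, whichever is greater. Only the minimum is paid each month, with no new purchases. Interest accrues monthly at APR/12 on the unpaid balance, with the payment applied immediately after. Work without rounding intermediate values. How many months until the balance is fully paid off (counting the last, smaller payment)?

Monthly rate r = 13.2%/12 = 1.1% = 0.011.
While 3.5% of the post-interest balance exceeds €20.00, each month B ← (B·(1+r))·(1 − 0.035), i.e. B shrinks by the factor (1+r)·0.965 = 0.97561.
This holds for months 1–120. Entering month 121 the balance is €560.85; 3.5% of the post-interest balance is now below €20.00, so the flat €20.00 minimum applies from here.
From month 121 a fixed €20.00 at rate r clears €560.85 in 34 more payments. Total: 120 + 34 = 154 months.

154 months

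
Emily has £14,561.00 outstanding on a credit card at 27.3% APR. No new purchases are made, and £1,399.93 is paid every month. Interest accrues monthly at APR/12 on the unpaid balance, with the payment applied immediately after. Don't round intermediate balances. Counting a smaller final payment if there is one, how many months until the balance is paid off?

13 months

Monthly rate r = 27.3%/12 = 2.275% = 0.02275.
Recurrence: B ← B·(1+r) − £1,399.93.
Month 1: interest £331.26; balance after payment £13,492.33.
Month 2: interest £306.95; balance after payment £12,399.35.
Closed form: n = −ln(1 − rB₀/P)/ln(1+r) = −ln(0.76337)/ln(1.02275) ≈ 12.003, so the balance reaches zero during payment 13.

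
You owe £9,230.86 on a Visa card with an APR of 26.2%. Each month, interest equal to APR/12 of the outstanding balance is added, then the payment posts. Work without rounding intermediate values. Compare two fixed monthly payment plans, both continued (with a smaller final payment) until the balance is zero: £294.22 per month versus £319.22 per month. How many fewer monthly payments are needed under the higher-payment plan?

Monthly rate r = 26.2%/12 = 2.18333% = 0.0218333.
At £294.22/mo: n = ⌈−ln(1 − rB₀/P)/ln(1+r)⌉ = 54 payments (last £143.35); total interest = total paid − £9,230.86 = £6,506.15.
At £319.22/mo: 47 payments (last £65.43); total interest £5,518.69.
Payments saved = 54 − 47 = 7.

7 fewer payments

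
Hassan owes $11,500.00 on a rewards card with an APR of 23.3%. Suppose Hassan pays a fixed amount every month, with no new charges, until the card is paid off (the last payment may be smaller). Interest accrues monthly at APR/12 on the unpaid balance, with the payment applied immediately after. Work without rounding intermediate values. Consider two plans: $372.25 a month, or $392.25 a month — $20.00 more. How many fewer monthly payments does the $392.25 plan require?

Monthly rate r = 23.3%/12 = 1.94167% = 0.0194167.
At $372.25/mo: n = ⌈−ln(1 − rB₀/P)/ln(1+r)⌉ = 48 payments (last $234.33); total interest = total paid − $11,500.00 = $6,230.08.
At $392.25/mo: 44 payments (last $313.36); total interest $5,680.11.
Payments saved = 48 − 44 = 4.

4 fewer payments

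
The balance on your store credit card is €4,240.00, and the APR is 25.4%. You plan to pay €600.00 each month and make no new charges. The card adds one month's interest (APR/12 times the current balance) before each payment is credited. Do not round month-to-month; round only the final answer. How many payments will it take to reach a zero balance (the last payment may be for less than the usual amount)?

Monthly rate r = 25.4%/12 = 2.11667% = 0.0211667.
Recurrence: B ← B·(1+r) − €600.00.
Month 1: interest €89.75; balance after payment €3,729.75.
Month 2: interest €78.95; balance after payment €3,208.69.
Closed form: n = −ln(1 − rB₀/P)/ln(1+r) = −ln(0.85042)/ln(1.02117) ≈ 7.735, so the balance reaches zero during payment 8.

8 payments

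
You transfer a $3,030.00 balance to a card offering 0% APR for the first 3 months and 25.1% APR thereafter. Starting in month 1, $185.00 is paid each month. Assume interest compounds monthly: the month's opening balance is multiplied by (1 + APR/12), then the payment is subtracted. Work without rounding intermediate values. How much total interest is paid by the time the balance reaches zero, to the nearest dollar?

Promo months 1–3 at r₀ = 0%/12 = 0; months 4+ at r₁ = 25.1%/12 = 0.0209167.
After month 3 (no interest yet): B = $3,030.00 − 3·$185.00 = $2,475.00.
Then at r₁ with $185.00/mo: n₂ = −ln(1 − r₁·B/P)/ln(1+r₁) ≈ 15.86 → 16 more payments.
Total paid = 18·$185.00 + $158.91 = $3,488.91; interest = $3,488.91 − $3,030.00 = $458.91.

$459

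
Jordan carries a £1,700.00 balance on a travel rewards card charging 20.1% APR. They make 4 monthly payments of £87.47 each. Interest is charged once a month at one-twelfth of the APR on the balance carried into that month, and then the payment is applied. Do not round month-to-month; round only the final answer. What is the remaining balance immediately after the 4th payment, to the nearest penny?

Monthly rate r = 20.1%/12 = 1.675% = 0.01675.
Each month: B ← B·(1+r) − £87.47.
Month 1: interest £28.48; balance after payment £1,641.00.
Month 2: interest £27.49; balance after payment £1,581.02.
Month 3: interest £26.48; balance after payment £1,520.03.
Month 4: interest £25.46; balance after payment £1,458.02.

£1,458.02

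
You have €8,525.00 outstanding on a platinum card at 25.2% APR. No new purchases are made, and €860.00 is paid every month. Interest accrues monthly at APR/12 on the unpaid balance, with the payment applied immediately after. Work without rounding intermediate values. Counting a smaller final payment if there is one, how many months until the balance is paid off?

Monthly rate r = 25.2%/12 = 2.1% = 0.021.
Recurrence: B ← B·(1+r) − €860.00.
Month 1: interest €179.02; balance after payment €7,844.02.
Month 2: interest €164.72; balance after payment €7,148.75.
Closed form: n = −ln(1 − rB₀/P)/ln(1+r) = −ln(0.79183)/ln(1.021) ≈ 11.231, so the balance reaches zero during payment 12.

12 months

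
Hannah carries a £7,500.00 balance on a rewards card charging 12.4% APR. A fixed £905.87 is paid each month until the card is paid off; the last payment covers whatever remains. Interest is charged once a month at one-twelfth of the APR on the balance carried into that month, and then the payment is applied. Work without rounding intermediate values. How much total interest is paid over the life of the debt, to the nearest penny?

Monthly rate r = 12.4%/12 = 1.03333% = 0.0103333.
Payoff takes n = ⌈−ln(1 − rB₀/P)/ln(1+r)⌉ = ⌈8.700⌉ = 9 payments; the last is £634.84.
Total paid = 8·£905.87 + £634.84 = £7,881.80.
Total interest = total paid − principal = £7,881.80 − £7,500.00 = £381.80.

£381.80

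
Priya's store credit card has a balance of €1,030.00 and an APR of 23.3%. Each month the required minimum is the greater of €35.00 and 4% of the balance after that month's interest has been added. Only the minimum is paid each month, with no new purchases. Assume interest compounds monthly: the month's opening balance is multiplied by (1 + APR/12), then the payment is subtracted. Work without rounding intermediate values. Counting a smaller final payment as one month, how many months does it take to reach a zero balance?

43 months

Monthly rate r = 23.3%/12 = 1.94167% = 0.0194167.
While 4% of the post-interest balance exceeds €35.00, each month B ← (B·(1+r))·(1 − 0.04), i.e. B shrinks by the factor (1+r)·0.96 = 0.97864.
This holds for months 1–9. Entering month 10 the balance is €848.09; 4% of the post-interest balance is now below €35.00, so the flat €35.00 minimum applies from here.
From month 10 a fixed €35.00 at rate r clears €848.09 in 34 more payments. Total: 9 + 34 = 43 months.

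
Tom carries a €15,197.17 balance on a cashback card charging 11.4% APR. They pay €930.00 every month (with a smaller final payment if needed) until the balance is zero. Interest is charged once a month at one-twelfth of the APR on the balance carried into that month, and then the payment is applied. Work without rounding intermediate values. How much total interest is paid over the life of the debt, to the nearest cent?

Monthly rate r = 11.4%/12 = 0.95% = 0.0095.
Payoff takes n = ⌈−ln(1 − rB₀/P)/ln(1+r)⌉ = ⌈17.842⌉ = 18 payments; the last is €784.00.
Total paid = 17·€930.00 + €784.00 = €16,594.00.
Total interest = total paid − principal = €16,594.00 − €15,197.17 = €1,396.83.

€1,396.83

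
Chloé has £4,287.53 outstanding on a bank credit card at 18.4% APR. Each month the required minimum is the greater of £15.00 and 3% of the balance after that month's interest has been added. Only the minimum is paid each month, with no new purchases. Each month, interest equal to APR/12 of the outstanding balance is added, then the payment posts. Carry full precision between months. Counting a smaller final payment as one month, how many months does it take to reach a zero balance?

Monthly rate r = 18.4%/12 = 1.53333% = 0.0153333.
While 3% of the post-interest balance exceeds £15.00, each month B ← (B·(1+r))·(1 − 0.03), i.e. B shrinks by the factor (1+r)·0.97 = 0.98487.
This holds for months 1–142. Entering month 143 the balance is £492.29; 3% of the post-interest balance is now below £15.00, so the flat £15.00 minimum applies from here.
From month 143 a fixed £15.00 at rate r clears £492.29 in 46 more payments. Total: 142 + 46 = 188 months.

188 months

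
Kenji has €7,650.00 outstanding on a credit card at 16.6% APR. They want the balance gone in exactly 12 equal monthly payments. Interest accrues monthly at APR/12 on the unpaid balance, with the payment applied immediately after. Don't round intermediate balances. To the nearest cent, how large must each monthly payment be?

€696.27

Monthly rate r = 16.6%/12 = 1.38333% = 0.0138333.
Level-payment amortization: P = B₀·r / (1 − (1+r)^(−n)) = 7650.00·0.0138333 / (1 − 1.01383^(−12)).
Denominator 1 − (1+r)^(−12) = 0.151989544.
P = 105.825 / 0.151989544 ≈ 696.27.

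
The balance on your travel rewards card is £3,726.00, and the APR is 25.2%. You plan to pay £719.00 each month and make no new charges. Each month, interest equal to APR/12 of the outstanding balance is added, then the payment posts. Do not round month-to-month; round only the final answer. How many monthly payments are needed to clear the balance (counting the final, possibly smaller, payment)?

Monthly rate r = 25.2%/12 = 2.1% = 0.021.
Recurrence: B ← B·(1+r) − £719.00.
Month 1: interest £78.25; balance after payment £3,085.25.
Month 2: interest £64.79; balance after payment £2,431.04.
Month 3: interest £51.05; balance after payment £1,763.09.
Month 4: interest £37.02; balance after payment £1,081.11.
Month 5: interest £22.70; balance after payment £384.82.
Month 6: interest £8.08; balance after payment £0.00.

6 months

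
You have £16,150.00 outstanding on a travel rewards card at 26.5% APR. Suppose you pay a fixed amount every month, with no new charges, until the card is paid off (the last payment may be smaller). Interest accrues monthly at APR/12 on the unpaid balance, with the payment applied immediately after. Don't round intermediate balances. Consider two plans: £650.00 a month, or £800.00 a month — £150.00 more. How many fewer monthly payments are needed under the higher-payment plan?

9 fewer payments

Monthly rate r = 26.5%/12 = 2.20833% = 0.0220833.
At £650.00/mo: n = ⌈−ln(1 − rB₀/P)/ln(1+r)⌉ = 37 payments (last £276.78); total interest = total paid − £16,150.00 = £7,526.78.
At £800.00/mo: 28 payments (last £17.81); total interest £5,467.81.
Payments saved = 37 − 28 = 9.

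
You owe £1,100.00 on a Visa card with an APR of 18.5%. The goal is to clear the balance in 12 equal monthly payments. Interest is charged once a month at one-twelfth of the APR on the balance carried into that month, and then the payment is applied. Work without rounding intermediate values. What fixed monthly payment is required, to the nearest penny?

£101.11

Monthly rate r = 18.5%/12 = 1.54167% = 0.0154167.
Level-payment amortization: P = B₀·r / (1 − (1+r)^(−n)) = 1100.00·0.0154167 / (1 − 1.01542^(−12)).
Denominator 1 − (1+r)^(−12) = 0.16772174.
P = 16.9583 / 0.16772174 ≈ 101.11.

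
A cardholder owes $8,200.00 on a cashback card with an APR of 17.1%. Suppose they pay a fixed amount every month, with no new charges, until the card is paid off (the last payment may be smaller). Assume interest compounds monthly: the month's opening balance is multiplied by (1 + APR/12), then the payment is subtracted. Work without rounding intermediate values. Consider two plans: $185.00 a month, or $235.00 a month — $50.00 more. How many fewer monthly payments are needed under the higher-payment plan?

22 fewer payments

Monthly rate r = 17.1%/12 = 1.425% = 0.01425.
At $185.00/mo: n = ⌈−ln(1 − rB₀/P)/ln(1+r)⌉ = 71 payments (last $107.34); total interest = total paid − $8,200.00 = $4,857.34.
At $235.00/mo: 49 payments (last $140.88); total interest $3,220.88.
Payments saved = 71 − 49 = 22.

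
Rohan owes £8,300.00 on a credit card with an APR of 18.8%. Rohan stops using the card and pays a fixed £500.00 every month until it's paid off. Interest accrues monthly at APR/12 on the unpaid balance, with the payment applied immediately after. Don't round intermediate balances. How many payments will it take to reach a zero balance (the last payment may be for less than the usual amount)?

Monthly rate r = 18.8%/12 = 1.56667% = 0.0156667.
Recurrence: B ← B·(1+r) − £500.00.
Month 1: interest £130.03; balance after payment £7,930.03.
Month 2: interest £124.24; balance after payment £7,554.27.
Closed form: n = −ln(1 − rB₀/P)/ln(1+r) = −ln(0.73993)/ln(1.01567) ≈ 19.375, so the balance reaches zero during payment 20.

20 months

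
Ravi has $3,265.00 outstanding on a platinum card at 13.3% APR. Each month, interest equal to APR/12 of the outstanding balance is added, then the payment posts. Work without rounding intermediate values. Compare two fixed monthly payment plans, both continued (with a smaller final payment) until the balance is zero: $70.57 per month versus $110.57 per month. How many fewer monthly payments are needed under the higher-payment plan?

30 fewer payments

Monthly rate r = 13.3%/12 = 1.10833% = 0.0110833.
At $70.57/mo: n = ⌈−ln(1 − rB₀/P)/ln(1+r)⌉ = 66 payments (last $16.66); total interest = total paid − $3,265.00 = $1,338.71.
At $110.57/mo: 36 payments (last $106.75); total interest $711.70.
Payments saved = 66 − 36 = 30.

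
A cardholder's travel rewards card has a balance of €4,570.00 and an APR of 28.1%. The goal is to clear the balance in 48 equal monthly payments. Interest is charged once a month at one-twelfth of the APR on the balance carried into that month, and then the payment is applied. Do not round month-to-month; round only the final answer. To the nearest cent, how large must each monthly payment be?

Monthly rate r = 28.1%/12 = 2.34167% = 0.0234167.
Level-payment amortization: P = B₀·r / (1 − (1+r)^(−n)) = 4570.00·0.0234167 / (1 − 1.02342^(−48)).
Denominator 1 − (1+r)^(−48) = 0.670784174.
P = 107.014 / 0.670784174 ≈ 159.54.

€159.54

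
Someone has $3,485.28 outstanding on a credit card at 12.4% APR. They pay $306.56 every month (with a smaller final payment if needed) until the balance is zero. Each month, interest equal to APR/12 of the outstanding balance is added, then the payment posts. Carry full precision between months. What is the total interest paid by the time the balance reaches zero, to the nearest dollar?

Monthly rate r = 12.4%/12 = 1.03333% = 0.0103333.
Payoff takes n = ⌈−ln(1 − rB₀/P)/ln(1+r)⌉ = ⌈12.157⌉ = 13 payments; the last is $48.21.
Total paid = 12·$306.56 + $48.21 = $3,726.93.
Total interest = total paid − principal = $3,726.93 − $3,485.28 = $241.65.

$242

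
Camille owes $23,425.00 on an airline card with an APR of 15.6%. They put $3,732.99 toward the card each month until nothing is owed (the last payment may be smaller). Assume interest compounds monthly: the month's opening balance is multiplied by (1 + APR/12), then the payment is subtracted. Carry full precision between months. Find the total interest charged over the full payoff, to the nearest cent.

Monthly rate r = 15.6%/12 = 1.3% = 0.013.
Payoff takes n = ⌈−ln(1 − rB₀/P)/ln(1+r)⌉ = ⌈6.588⌉ = 7 payments; the last is $2,202.22.
Total paid = 6·$3,732.99 + $2,202.22 = $24,600.16.
Total interest = total paid − principal = $24,600.16 − $23,425.00 = $1,175.16.

$1,175.16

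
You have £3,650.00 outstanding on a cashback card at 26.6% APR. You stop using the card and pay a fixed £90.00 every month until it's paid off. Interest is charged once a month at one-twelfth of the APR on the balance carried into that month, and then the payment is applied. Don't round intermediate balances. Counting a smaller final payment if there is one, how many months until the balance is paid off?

105 months

Monthly rate r = 26.6%/12 = 2.21667% = 0.0221667.
Recurrence: B ← B·(1+r) − £90.00.
Month 1: interest £80.91; balance after payment £3,640.91.
Month 2: interest £80.71; balance after payment £3,631.62.
Closed form: n = −ln(1 − rB₀/P)/ln(1+r) = −ln(0.10102)/ln(1.02217) ≈ 104.561, so the balance reaches zero during payment 105.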